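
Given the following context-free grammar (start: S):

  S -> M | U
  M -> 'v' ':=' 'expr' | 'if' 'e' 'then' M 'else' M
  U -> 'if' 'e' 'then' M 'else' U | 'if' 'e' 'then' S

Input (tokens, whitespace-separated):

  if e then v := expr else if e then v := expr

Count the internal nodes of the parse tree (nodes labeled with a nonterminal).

[S [U if e then [M v := expr] else [U if e then [S [M v := expr]]]]]

6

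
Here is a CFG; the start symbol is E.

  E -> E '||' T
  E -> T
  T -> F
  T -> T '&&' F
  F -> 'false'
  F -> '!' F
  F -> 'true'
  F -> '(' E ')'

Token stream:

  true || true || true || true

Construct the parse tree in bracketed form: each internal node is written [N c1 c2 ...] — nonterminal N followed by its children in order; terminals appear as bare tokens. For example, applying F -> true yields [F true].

[E [E [E [E [T [F true]]] || [T [F true]]] || [T [F true]]] || [T [F true]]]

E
E || T
E || T || T
E || T || T || T
T || T || T || T
F || T || T || T
true || T || T || T
true || F || T || T
true || true || T || T
true || true || F || T
true || true || true || T
true || true || true || F
true || true || true || true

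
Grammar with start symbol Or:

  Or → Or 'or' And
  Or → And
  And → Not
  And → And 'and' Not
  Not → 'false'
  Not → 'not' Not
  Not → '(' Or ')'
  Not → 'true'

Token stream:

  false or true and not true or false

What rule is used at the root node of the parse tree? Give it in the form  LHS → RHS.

[Or [Or [Or [And [Not false]]] or [And [And [Not true]] and [Not not [Not true]]]] or [And [Not false]]]

Or → Or 'or' And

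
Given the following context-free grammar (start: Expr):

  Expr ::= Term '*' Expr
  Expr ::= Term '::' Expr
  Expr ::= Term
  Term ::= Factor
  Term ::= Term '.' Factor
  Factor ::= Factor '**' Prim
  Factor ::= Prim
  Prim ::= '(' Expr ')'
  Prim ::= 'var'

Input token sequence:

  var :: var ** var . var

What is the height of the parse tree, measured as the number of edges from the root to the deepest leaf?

[Expr [Term [Factor [Prim var]]] :: [Expr [Term [Term [Factor [Factor [Prim var]] ** [Prim var]]] . [Factor [Prim var]]]]]

7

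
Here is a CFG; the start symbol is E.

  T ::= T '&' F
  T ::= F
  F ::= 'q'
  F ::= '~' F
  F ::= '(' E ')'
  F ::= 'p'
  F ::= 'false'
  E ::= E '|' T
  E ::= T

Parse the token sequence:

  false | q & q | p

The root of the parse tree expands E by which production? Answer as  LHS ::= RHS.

[E [E [E [T [F false]]] | [T [T [F q]] & [F q]]] | [T [F p]]]

E ::= E '|' T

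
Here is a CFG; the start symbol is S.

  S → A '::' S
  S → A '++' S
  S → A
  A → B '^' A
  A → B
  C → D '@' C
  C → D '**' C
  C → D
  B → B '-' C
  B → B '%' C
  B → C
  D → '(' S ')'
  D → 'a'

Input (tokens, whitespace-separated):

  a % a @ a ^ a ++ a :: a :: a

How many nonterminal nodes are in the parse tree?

[S [A [B [B [C [D a]]] % [C [D a] @ [C [D a]]]] ^ [A [B [C [D a]]]]] ++ [S [A [B [C [D a]]]] :: [S [A [B [C [D a]]]] :: [S [A [B [C [D a]]]]]]]]

29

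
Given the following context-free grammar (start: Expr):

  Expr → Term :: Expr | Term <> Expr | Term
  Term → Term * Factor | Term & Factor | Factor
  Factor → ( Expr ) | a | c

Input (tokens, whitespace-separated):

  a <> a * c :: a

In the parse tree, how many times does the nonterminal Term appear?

4

[Expr [Term [Factor a]] <> [Expr [Term [Term [Factor a]] * [Factor c]] :: [Expr [Term [Factor a]]]]]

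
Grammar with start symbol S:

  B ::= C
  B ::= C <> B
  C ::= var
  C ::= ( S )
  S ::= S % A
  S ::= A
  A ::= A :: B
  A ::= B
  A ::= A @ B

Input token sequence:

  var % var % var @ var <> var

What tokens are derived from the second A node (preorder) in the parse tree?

var

[S [S [S [A [B [C var]]]] % [A [B [C var]]]] % [A [A [B [C var]]] @ [B [C var] <> [B [C var]]]]]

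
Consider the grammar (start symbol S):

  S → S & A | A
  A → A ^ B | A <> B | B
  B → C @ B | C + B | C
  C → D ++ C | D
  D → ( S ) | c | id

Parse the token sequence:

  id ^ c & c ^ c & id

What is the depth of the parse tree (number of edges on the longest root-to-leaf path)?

8

[S [S [S [A [A [B [C [D id]]]] ^ [B [C [D c]]]]] & [A [A [B [C [D c]]]] ^ [B [C [D c]]]]] & [A [B [C [D id]]]]]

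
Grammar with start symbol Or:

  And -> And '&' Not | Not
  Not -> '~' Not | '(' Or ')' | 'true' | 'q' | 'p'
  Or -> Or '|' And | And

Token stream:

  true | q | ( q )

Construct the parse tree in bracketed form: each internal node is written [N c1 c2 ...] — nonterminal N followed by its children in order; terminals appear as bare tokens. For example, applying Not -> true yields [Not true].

Or
Or | And
Or | And | And
And | And | And
Not | And | And
true | And | And
true | Not | And
true | q | And
true | q | Not
true | q | ( Or )
true | q | ( And )
true | q | ( Not )
true | q | ( q )

[Or [Or [Or [And [Not true]]] | [And [Not q]]] | [And [Not ( [Or [And [Not q]]] )]]]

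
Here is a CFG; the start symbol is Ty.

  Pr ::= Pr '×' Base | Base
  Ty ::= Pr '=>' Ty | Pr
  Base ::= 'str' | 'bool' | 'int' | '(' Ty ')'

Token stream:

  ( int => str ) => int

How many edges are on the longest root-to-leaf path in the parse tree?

7

[Ty [Pr [Base ( [Ty [Pr [Base int]] => [Ty [Pr [Base str]]]] )]] => [Ty [Pr [Base int]]]]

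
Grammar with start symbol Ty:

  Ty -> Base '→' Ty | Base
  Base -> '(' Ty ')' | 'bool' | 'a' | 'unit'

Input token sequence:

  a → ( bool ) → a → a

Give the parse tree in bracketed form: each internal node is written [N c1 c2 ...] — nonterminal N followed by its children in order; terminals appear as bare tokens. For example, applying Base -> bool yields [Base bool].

Ty
Base → Ty
a → Ty
a → Base → Ty
a → ( Ty ) → Ty
a → ( Base ) → Ty
a → ( bool ) → Ty
a → ( bool ) → Base → Ty
a → ( bool ) → a → Ty
a → ( bool ) → a → Base
a → ( bool ) → a → a

[Ty [Base a] → [Ty [Base ( [Ty [Base bool]] )] → [Ty [Base a] → [Ty [Base a]]]]]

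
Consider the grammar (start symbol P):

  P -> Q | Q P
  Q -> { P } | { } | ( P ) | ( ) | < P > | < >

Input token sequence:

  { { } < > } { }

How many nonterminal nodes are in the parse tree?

8

[P [Q { [P [Q { }] [P [Q < >]]] }] [P [Q { }]]]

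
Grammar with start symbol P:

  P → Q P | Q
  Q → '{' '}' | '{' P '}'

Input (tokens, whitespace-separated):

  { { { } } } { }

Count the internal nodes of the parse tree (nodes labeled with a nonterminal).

[P [Q { [P [Q { [P [Q { }]] }]] }] [P [Q { }]]]

8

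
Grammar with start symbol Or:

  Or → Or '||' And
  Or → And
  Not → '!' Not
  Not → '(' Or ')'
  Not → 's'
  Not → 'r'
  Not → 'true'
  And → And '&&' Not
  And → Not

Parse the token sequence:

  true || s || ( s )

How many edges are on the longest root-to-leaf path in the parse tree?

6

[Or [Or [Or [And [Not true]]] || [And [Not s]]] || [And [Not ( [Or [And [Not s]]] )]]]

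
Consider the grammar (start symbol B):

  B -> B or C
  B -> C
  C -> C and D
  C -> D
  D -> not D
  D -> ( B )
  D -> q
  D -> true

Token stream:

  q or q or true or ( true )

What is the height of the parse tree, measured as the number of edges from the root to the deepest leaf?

[B [B [B [B [C [D q]]] or [C [D q]]] or [C [D true]]] or [C [D ( [B [C [D true]]] )]]]

6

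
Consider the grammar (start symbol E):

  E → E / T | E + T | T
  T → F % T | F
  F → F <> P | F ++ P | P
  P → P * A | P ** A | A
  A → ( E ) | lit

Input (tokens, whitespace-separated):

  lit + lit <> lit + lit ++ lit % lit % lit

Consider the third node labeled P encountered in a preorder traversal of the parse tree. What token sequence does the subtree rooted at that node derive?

lit

[E [E [E [T [F [P [A lit]]]]] + [T [F [F [P [A lit]]] <> [P [A lit]]]]] + [T [F [F [P [A lit]]] ++ [P [A lit]]] % [T [F [P [A lit]]] % [T [F [P [A lit]]]]]]]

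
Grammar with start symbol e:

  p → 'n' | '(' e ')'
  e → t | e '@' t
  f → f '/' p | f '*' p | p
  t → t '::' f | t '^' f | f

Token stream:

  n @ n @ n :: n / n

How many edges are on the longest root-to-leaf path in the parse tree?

[e [e [e [t [f [p n]]]] @ [t [f [p n]]]] @ [t [t [f [p n]]] :: [f [f [p n]] / [p n]]]]

6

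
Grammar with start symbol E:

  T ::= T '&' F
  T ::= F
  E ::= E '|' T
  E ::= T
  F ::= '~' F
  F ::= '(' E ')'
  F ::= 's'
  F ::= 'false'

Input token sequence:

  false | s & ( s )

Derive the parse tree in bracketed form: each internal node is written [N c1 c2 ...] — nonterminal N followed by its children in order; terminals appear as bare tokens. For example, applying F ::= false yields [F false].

[E [E [T [F false]]] | [T [T [F s]] & [F ( [E [T [F s]]] )]]]

E
E | T
T | T
F | T
false | T
false | T & F
false | F & F
false | s & F
false | s & ( E )
false | s & ( T )
false | s & ( F )
false | s & ( s )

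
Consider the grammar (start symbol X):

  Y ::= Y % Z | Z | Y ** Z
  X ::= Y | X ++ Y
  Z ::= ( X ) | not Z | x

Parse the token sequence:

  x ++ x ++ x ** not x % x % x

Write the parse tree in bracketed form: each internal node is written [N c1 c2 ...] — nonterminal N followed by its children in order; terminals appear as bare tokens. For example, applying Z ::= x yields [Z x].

[X [X [X [Y [Z x]]] ++ [Y [Z x]]] ++ [Y [Y [Y [Y [Z x]] ** [Z not [Z x]]] % [Z x]] % [Z x]]]

X
X ++ Y
X ++ Y ++ Y
Y ++ Y ++ Y
Z ++ Y ++ Y
x ++ Y ++ Y
x ++ Z ++ Y
x ++ x ++ Y
x ++ x ++ Y % Z
x ++ x ++ Y % Z % Z
x ++ x ++ Y ** Z % Z % Z
x ++ x ++ Z ** Z % Z % Z
x ++ x ++ x ** Z % Z % Z
x ++ x ++ x ** not Z % Z % Z
x ++ x ++ x ** not x % Z % Z
x ++ x ++ x ** not x % x % Z
x ++ x ++ x ** not x % x % x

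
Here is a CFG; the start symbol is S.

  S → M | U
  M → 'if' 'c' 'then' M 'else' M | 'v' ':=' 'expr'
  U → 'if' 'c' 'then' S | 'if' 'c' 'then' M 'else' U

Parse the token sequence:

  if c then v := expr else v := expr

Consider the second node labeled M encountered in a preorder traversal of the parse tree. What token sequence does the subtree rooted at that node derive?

[S [M if c then [M v := expr] else [M v := expr]]]

v := expr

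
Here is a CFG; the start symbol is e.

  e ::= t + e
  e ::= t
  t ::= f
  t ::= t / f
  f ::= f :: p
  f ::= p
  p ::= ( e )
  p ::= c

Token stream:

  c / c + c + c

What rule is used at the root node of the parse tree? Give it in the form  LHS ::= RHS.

[e [t [t [f [p c]]] / [f [p c]]] + [e [t [f [p c]]] + [e [t [f [p c]]]]]]

e ::= t + e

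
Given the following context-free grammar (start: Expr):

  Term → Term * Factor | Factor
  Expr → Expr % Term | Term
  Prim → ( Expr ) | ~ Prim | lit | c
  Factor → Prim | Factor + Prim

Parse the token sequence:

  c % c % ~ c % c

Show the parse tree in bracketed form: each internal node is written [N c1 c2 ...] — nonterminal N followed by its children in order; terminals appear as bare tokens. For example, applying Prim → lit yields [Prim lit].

Expr
Expr % Term
Expr % Term % Term
Expr % Term % Term % Term
Term % Term % Term % Term
Factor % Term % Term % Term
Prim % Term % Term % Term
c % Term % Term % Term
c % Factor % Term % Term
c % Prim % Term % Term
c % c % Term % Term
c % c % Factor % Term
c % c % Prim % Term
c % c % ~ Prim % Term
c % c % ~ c % Term
c % c % ~ c % Factor
c % c % ~ c % Prim
c % c % ~ c % c

[Expr [Expr [Expr [Expr [Term [Factor [Prim c]]]] % [Term [Factor [Prim c]]]] % [Term [Factor [Prim ~ [Prim c]]]]] % [Term [Factor [Prim c]]]]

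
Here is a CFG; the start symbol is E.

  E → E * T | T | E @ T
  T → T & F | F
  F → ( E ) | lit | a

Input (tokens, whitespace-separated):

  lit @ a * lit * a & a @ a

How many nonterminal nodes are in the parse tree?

[E [E [E [E [E [T [F lit]]] @ [T [F a]]] * [T [F lit]]] * [T [T [F a]] & [F a]]] @ [T [F a]]]

17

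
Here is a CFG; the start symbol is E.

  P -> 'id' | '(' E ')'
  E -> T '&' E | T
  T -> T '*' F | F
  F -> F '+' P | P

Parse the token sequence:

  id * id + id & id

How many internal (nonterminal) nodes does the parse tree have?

[E [T [T [F [P id]]] * [F [F [P id]] + [P id]]] & [E [T [F [P id]]]]]

13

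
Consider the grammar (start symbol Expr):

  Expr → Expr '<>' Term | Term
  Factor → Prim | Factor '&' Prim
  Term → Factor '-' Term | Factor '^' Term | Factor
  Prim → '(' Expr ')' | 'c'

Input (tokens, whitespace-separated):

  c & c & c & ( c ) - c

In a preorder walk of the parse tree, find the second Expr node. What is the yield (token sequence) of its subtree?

[Expr [Term [Factor [Factor [Factor [Factor [Prim c]] & [Prim c]] & [Prim c]] & [Prim ( [Expr [Term [Factor [Prim c]]]] )]] - [Term [Factor [Prim c]]]]]

c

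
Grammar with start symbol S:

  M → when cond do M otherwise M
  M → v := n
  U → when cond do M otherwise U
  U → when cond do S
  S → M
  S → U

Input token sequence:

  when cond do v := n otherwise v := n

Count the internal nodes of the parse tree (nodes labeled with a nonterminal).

4

[S [M when cond do [M v := n] otherwise [M v := n]]]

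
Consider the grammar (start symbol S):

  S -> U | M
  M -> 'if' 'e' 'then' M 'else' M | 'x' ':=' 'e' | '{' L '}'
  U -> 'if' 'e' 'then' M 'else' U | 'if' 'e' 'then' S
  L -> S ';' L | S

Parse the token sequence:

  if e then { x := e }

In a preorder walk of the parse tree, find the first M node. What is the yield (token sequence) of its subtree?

[S [U if e then [S [M { [L [S [M x := e]]] }]]]]

{ x := e }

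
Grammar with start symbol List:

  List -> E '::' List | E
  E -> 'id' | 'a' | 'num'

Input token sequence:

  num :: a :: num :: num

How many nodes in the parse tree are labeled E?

[List [E num] :: [List [E a] :: [List [E num] :: [List [E num]]]]]

4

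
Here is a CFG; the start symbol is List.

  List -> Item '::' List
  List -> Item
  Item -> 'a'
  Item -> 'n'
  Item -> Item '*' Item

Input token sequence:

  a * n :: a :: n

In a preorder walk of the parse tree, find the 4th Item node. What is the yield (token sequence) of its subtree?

[List [Item [Item a] * [Item n]] :: [List [Item a] :: [List [Item n]]]]

a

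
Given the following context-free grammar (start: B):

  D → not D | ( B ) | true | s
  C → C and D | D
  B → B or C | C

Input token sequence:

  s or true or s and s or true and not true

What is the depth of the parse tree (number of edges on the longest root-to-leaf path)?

6

[B [B [B [B [C [D s]]] or [C [D true]]] or [C [C [D s]] and [D s]]] or [C [C [D true]] and [D not [D true]]]]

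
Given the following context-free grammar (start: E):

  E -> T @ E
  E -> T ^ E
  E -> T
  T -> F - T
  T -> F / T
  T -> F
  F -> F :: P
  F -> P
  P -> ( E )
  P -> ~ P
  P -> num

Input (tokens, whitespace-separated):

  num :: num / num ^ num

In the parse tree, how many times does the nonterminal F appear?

4

[E [T [F [F [P num]] :: [P num]] / [T [F [P num]]]] ^ [E [T [F [P num]]]]]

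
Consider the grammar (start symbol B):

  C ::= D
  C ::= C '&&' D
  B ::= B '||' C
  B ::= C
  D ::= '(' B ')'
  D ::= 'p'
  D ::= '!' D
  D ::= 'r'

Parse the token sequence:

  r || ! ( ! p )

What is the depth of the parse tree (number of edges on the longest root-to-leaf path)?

[B [B [C [D r]]] || [C [D ! [D ( [B [C [D ! [D p]]]] )]]]]

8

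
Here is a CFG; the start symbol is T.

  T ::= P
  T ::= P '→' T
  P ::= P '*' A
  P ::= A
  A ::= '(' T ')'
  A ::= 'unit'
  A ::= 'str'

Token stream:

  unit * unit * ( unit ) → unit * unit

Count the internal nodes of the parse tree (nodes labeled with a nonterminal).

[T [P [P [P [A unit]] * [A unit]] * [A ( [T [P [A unit]]] )]] → [T [P [P [A unit]] * [A unit]]]]

15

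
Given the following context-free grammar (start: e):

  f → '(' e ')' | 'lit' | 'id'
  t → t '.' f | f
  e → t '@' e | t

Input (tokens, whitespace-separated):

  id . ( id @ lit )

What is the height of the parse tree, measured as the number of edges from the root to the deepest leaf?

[e [t [t [f id]] . [f ( [e [t [f id]] @ [e [t [f lit]]]] )]]]

7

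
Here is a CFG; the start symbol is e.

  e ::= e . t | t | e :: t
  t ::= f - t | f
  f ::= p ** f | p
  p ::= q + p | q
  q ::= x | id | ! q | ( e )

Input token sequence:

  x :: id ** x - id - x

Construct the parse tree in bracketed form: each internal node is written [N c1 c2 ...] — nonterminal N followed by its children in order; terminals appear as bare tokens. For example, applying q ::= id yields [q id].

[e [e [t [f [p [q x]]]]] :: [t [f [p [q id]] ** [f [p [q x]]]] - [t [f [p [q id]]] - [t [f [p [q x]]]]]]]

e
e :: t
t :: t
f :: t
p :: t
q :: t
x :: t
x :: f - t
x :: p ** f - t
x :: q ** f - t
x :: id ** f - t
x :: id ** p - t
x :: id ** q - t
x :: id ** x - t
x :: id ** x - f - t
x :: id ** x - p - t
x :: id ** x - q - t
x :: id ** x - id - t
x :: id ** x - id - f
x :: id ** x - id - p
x :: id ** x - id - q
x :: id ** x - id - x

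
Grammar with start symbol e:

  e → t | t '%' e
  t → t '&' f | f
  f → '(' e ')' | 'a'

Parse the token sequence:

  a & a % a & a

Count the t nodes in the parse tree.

4

[e [t [t [f a]] & [f a]] % [e [t [t [f a]] & [f a]]]]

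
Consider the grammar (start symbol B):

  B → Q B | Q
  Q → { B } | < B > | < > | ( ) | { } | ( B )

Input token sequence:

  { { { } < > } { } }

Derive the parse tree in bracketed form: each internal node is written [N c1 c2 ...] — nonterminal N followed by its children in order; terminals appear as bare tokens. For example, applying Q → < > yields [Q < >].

B
Q
{ B }
{ Q B }
{ { B } B }
{ { Q B } B }
{ { { } B } B }
{ { { } Q } B }
{ { { } < > } B }
{ { { } < > } Q }
{ { { } < > } { } }

[B [Q { [B [Q { [B [Q { }] [B [Q < >]]] }] [B [Q { }]]] }]]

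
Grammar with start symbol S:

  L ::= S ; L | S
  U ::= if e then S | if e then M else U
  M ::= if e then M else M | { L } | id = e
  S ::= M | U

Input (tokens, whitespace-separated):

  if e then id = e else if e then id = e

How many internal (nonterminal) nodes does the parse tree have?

[S [U if e then [M id = e] else [U if e then [S [M id = e]]]]]

6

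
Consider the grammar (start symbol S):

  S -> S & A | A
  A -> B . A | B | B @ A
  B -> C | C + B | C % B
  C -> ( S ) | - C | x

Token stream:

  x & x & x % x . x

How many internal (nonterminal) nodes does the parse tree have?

17

[S [S [S [A [B [C x]]]] & [A [B [C x]]]] & [A [B [C x] % [B [C x]]] . [A [B [C x]]]]]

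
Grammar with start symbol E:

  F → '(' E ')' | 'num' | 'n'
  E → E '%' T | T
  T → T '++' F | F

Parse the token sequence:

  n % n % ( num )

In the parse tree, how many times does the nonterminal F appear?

[E [E [E [T [F n]]] % [T [F n]]] % [T [F ( [E [T [F num]]] )]]]

4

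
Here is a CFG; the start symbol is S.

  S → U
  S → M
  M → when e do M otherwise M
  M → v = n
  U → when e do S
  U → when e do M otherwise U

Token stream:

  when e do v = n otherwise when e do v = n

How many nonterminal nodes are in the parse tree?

6

[S [U when e do [M v = n] otherwise [U when e do [S [M v = n]]]]]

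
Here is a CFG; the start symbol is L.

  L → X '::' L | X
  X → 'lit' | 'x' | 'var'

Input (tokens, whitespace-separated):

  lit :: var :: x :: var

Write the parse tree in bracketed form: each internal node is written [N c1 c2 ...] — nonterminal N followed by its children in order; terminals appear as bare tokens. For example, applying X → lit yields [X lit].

L
X :: L
lit :: L
lit :: X :: L
lit :: var :: L
lit :: var :: X :: L
lit :: var :: x :: L
lit :: var :: x :: X
lit :: var :: x :: var

[L [X lit] :: [L [X var] :: [L [X x] :: [L [X var]]]]]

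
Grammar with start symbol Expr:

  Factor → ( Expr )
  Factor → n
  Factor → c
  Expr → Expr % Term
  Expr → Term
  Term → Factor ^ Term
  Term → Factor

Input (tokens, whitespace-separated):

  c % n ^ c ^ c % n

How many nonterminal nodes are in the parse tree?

[Expr [Expr [Expr [Term [Factor c]]] % [Term [Factor n] ^ [Term [Factor c] ^ [Term [Factor c]]]]] % [Term [Factor n]]]

13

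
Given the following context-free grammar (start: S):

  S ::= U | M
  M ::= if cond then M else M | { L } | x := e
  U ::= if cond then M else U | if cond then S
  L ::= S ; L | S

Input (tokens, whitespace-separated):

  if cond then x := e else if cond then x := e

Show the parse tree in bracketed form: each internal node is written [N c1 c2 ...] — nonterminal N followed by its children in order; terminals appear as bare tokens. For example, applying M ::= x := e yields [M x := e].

S
U
if cond then M else U
if cond then x := e else U
if cond then x := e else if cond then S
if cond then x := e else if cond then M
if cond then x := e else if cond then x := e

[S [U if cond then [M x := e] else [U if cond then [S [M x := e]]]]]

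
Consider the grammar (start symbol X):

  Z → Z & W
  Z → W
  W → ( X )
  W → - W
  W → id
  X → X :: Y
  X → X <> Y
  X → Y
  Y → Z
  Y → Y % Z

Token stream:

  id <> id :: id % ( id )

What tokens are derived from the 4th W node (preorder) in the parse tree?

[X [X [X [Y [Z [W id]]]] <> [Y [Z [W id]]]] :: [Y [Y [Z [W id]]] % [Z [W ( [X [Y [Z [W id]]]] )]]]]

( id )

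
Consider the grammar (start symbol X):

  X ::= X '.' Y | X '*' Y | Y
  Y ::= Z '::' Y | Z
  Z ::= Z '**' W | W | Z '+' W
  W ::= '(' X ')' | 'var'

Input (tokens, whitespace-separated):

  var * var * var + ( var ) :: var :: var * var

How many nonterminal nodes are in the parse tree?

28

[X [X [X [X [Y [Z [W var]]]] * [Y [Z [W var]]]] * [Y [Z [Z [W var]] + [W ( [X [Y [Z [W var]]]] )]] :: [Y [Z [W var]] :: [Y [Z [W var]]]]]] * [Y [Z [W var]]]]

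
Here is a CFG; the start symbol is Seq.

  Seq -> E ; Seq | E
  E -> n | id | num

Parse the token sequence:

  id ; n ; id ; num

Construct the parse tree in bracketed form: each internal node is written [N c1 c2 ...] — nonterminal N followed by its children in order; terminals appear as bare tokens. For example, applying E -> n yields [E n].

[Seq [E id] ; [Seq [E n] ; [Seq [E id] ; [Seq [E num]]]]]

Seq
E ; Seq
id ; Seq
id ; E ; Seq
id ; n ; Seq
id ; n ; E ; Seq
id ; n ; id ; Seq
id ; n ; id ; E
id ; n ; id ; num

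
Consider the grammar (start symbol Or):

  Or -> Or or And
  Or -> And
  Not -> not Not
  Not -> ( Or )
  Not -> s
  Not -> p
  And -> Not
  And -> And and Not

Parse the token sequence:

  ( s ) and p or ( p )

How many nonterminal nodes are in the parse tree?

14

[Or [Or [And [And [Not ( [Or [And [Not s]]] )]] and [Not p]]] or [And [Not ( [Or [And [Not p]]] )]]]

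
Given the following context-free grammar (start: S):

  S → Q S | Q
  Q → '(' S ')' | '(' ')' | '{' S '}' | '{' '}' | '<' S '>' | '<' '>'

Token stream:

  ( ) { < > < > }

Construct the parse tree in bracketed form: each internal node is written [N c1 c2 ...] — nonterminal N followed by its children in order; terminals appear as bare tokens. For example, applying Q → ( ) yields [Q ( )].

[S [Q ( )] [S [Q { [S [Q < >] [S [Q < >]]] }]]]

S
Q S
( ) S
( ) Q
( ) { S }
( ) { Q S }
( ) { < > S }
( ) { < > Q }
( ) { < > < > }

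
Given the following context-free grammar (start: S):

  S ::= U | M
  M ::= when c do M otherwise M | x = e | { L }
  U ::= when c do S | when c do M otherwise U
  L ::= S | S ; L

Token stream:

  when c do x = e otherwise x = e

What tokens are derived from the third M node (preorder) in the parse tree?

x = e

[S [M when c do [M x = e] otherwise [M x = e]]]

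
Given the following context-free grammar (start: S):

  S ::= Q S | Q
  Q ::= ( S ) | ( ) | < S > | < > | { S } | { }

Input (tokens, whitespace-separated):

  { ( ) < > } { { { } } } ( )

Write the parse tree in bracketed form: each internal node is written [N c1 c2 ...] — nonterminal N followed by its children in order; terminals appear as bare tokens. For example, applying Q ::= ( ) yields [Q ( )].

S
Q S
{ S } S
{ Q S } S
{ ( ) S } S
{ ( ) Q } S
{ ( ) < > } S
{ ( ) < > } Q S
{ ( ) < > } { S } S
{ ( ) < > } { Q } S
{ ( ) < > } { { S } } S
{ ( ) < > } { { Q } } S
{ ( ) < > } { { { } } } S
{ ( ) < > } { { { } } } Q
{ ( ) < > } { { { } } } ( )

[S [Q { [S [Q ( )] [S [Q < >]]] }] [S [Q { [S [Q { [S [Q { }]] }]] }] [S [Q ( )]]]]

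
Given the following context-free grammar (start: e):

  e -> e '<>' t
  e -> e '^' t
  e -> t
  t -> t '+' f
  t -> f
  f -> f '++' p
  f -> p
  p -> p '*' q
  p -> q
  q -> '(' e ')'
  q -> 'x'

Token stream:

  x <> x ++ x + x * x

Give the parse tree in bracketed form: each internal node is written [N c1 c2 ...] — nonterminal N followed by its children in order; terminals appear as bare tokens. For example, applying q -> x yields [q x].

e
e <> t
t <> t
f <> t
p <> t
q <> t
x <> t
x <> t + f
x <> f + f
x <> f ++ p + f
x <> p ++ p + f
x <> q ++ p + f
x <> x ++ p + f
x <> x ++ q + f
x <> x ++ x + f
x <> x ++ x + p
x <> x ++ x + p * q
x <> x ++ x + q * q
x <> x ++ x + x * q
x <> x ++ x + x * x

[e [e [t [f [p [q x]]]]] <> [t [t [f [f [p [q x]]] ++ [p [q x]]]] + [f [p [p [q x]] * [q x]]]]]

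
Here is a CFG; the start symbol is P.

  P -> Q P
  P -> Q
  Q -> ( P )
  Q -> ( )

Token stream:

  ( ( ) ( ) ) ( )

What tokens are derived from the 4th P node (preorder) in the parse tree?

[P [Q ( [P [Q ( )] [P [Q ( )]]] )] [P [Q ( )]]]

( )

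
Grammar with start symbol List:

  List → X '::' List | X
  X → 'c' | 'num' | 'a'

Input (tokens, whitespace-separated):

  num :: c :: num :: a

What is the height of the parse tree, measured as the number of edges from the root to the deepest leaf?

[List [X num] :: [List [X c] :: [List [X num] :: [List [X a]]]]]

5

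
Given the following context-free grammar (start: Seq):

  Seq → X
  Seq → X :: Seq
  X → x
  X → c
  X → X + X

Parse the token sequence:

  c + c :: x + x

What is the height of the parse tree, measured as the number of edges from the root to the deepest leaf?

[Seq [X [X c] + [X c]] :: [Seq [X [X x] + [X x]]]]

4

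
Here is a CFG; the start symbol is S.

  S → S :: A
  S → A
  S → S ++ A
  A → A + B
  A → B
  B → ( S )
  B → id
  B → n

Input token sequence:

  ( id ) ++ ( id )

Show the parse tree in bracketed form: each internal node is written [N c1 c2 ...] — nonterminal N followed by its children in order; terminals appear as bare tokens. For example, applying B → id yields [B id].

[S [S [A [B ( [S [A [B id]]] )]]] ++ [A [B ( [S [A [B id]]] )]]]

S
S ++ A
A ++ A
B ++ A
( S ) ++ A
( A ) ++ A
( B ) ++ A
( id ) ++ A
( id ) ++ B
( id ) ++ ( S )
( id ) ++ ( A )
( id ) ++ ( B )
( id ) ++ ( id )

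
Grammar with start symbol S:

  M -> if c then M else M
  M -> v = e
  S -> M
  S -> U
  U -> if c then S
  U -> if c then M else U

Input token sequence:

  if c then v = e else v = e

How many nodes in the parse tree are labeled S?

1

[S [M if c then [M v = e] else [M v = e]]]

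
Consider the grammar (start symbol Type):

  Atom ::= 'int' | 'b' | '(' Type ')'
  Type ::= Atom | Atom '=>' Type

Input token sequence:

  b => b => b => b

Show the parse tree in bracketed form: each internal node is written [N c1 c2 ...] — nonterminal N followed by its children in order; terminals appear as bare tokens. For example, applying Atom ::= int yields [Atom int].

Type
Atom => Type
b => Type
b => Atom => Type
b => b => Type
b => b => Atom => Type
b => b => b => Type
b => b => b => Atom
b => b => b => b

[Type [Atom b] => [Type [Atom b] => [Type [Atom b] => [Type [Atom b]]]]]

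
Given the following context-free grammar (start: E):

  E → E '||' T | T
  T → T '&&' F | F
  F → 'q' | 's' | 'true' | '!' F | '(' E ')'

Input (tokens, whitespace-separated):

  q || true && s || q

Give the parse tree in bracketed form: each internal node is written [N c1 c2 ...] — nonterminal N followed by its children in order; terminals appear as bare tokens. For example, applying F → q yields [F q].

E
E || T
E || T || T
T || T || T
F || T || T
q || T || T
q || T && F || T
q || F && F || T
q || true && F || T
q || true && s || T
q || true && s || F
q || true && s || q

[E [E [E [T [F q]]] || [T [T [F true]] && [F s]]] || [T [F q]]]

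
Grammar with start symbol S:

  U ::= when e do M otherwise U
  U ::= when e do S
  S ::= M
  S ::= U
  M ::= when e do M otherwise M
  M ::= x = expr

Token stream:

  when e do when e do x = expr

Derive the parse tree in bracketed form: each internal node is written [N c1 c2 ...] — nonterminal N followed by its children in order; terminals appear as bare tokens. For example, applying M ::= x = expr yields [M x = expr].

S
U
when e do S
when e do U
when e do when e do S
when e do when e do M
when e do when e do x = expr

[S [U when e do [S [U when e do [S [M x = expr]]]]]]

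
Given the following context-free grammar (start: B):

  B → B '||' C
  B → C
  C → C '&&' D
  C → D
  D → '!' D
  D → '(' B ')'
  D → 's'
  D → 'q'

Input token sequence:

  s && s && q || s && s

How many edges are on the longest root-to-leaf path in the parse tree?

6

[B [B [C [C [C [D s]] && [D s]] && [D q]]] || [C [C [D s]] && [D s]]]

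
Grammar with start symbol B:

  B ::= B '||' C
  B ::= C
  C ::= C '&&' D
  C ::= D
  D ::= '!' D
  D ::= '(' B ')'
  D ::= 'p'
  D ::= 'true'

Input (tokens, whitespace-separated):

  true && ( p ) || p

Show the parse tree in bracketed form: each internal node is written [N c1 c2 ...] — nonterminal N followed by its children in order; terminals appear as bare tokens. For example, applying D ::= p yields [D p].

[B [B [C [C [D true]] && [D ( [B [C [D p]]] )]]] || [C [D p]]]

B
B || C
C || C
C && D || C
D && D || C
true && D || C
true && ( B ) || C
true && ( C ) || C
true && ( D ) || C
true && ( p ) || C
true && ( p ) || D
true && ( p ) || p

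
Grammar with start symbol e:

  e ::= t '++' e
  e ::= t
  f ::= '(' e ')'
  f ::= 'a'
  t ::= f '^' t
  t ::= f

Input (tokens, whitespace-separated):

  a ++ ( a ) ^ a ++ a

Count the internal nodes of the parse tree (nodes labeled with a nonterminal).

[e [t [f a]] ++ [e [t [f ( [e [t [f a]]] )] ^ [t [f a]]] ++ [e [t [f a]]]]]

14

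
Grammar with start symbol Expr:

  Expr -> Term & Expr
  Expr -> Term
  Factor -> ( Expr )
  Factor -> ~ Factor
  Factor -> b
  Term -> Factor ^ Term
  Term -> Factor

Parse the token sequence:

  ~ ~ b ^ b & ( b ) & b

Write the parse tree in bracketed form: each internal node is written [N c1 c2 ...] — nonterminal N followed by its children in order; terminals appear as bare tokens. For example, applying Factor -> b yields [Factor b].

Expr
Term & Expr
Factor ^ Term & Expr
~ Factor ^ Term & Expr
~ ~ Factor ^ Term & Expr
~ ~ b ^ Term & Expr
~ ~ b ^ Factor & Expr
~ ~ b ^ b & Expr
~ ~ b ^ b & Term & Expr
~ ~ b ^ b & Factor & Expr
~ ~ b ^ b & ( Expr ) & Expr
~ ~ b ^ b & ( Term ) & Expr
~ ~ b ^ b & ( Factor ) & Expr
~ ~ b ^ b & ( b ) & Expr
~ ~ b ^ b & ( b ) & Term
~ ~ b ^ b & ( b ) & Factor
~ ~ b ^ b & ( b ) & b

[Expr [Term [Factor ~ [Factor ~ [Factor b]]] ^ [Term [Factor b]]] & [Expr [Term [Factor ( [Expr [Term [Factor b]]] )]] & [Expr [Term [Factor b]]]]]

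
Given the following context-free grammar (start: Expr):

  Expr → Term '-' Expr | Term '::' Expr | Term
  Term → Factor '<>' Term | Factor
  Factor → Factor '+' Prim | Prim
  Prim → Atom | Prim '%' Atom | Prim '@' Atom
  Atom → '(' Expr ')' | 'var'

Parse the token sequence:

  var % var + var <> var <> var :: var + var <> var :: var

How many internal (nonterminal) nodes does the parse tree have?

[Expr [Term [Factor [Factor [Prim [Prim [Atom var]] % [Atom var]]] + [Prim [Atom var]]] <> [Term [Factor [Prim [Atom var]]] <> [Term [Factor [Prim [Atom var]]]]]] :: [Expr [Term [Factor [Factor [Prim [Atom var]]] + [Prim [Atom var]]] <> [Term [Factor [Prim [Atom var]]]]] :: [Expr [Term [Factor [Prim [Atom var]]]]]]]

35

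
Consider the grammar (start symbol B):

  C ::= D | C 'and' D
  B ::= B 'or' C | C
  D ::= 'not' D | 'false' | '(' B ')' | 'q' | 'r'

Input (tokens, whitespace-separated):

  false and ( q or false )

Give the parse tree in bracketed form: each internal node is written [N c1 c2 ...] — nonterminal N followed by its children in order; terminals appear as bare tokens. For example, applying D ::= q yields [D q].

[B [C [C [D false]] and [D ( [B [B [C [D q]]] or [C [D false]]] )]]]

B
C
C and D
D and D
false and D
false and ( B )
false and ( B or C )
false and ( C or C )
false and ( D or C )
false and ( q or C )
false and ( q or D )
false and ( q or false )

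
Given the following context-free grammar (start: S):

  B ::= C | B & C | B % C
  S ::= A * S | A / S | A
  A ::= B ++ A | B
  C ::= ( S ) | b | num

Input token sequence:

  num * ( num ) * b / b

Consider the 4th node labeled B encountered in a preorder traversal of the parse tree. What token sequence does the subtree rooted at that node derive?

b

[S [A [B [C num]]] * [S [A [B [C ( [S [A [B [C num]]]] )]]] * [S [A [B [C b]]] / [S [A [B [C b]]]]]]]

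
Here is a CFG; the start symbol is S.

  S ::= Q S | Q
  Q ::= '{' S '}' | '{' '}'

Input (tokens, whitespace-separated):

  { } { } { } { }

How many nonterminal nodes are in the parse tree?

8

[S [Q { }] [S [Q { }] [S [Q { }] [S [Q { }]]]]]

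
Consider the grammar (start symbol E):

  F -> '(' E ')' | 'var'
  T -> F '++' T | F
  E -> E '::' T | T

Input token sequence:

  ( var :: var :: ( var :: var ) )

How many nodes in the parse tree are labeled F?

6

[E [T [F ( [E [E [E [T [F var]]] :: [T [F var]]] :: [T [F ( [E [E [T [F var]]] :: [T [F var]]] )]]] )]]]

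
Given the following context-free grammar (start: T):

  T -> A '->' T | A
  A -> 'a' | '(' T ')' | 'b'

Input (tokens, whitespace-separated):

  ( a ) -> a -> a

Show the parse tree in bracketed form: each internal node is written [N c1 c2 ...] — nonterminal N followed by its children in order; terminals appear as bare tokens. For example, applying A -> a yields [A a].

[T [A ( [T [A a]] )] -> [T [A a] -> [T [A a]]]]

T
A -> T
( T ) -> T
( A ) -> T
( a ) -> T
( a ) -> A -> T
( a ) -> a -> T
( a ) -> a -> A
( a ) -> a -> a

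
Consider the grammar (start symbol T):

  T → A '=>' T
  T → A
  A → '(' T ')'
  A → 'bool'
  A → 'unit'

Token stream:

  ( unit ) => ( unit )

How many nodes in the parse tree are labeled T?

[T [A ( [T [A unit]] )] => [T [A ( [T [A unit]] )]]]

4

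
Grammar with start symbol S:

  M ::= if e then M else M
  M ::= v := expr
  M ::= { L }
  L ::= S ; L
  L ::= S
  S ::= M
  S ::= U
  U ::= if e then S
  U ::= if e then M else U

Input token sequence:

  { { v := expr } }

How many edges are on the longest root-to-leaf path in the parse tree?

[S [M { [L [S [M { [L [S [M v := expr]]] }]]] }]]

8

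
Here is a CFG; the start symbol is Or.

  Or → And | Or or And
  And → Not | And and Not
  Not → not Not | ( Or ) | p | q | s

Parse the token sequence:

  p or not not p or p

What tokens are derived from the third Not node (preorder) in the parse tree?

[Or [Or [Or [And [Not p]]] or [And [Not not [Not not [Not p]]]]] or [And [Not p]]]

not p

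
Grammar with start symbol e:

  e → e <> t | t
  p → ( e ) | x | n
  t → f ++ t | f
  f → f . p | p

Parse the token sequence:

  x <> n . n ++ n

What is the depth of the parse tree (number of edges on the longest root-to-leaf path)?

5

[e [e [t [f [p x]]]] <> [t [f [f [p n]] . [p n]] ++ [t [f [p n]]]]]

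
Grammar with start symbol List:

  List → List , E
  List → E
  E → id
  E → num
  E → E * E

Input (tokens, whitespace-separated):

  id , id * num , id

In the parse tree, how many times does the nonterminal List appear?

3

[List [List [List [E id]] , [E [E id] * [E num]]] , [E id]]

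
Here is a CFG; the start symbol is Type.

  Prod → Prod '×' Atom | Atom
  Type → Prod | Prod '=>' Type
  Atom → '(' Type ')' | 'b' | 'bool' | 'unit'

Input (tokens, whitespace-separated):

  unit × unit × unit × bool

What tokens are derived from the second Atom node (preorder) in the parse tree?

[Type [Prod [Prod [Prod [Prod [Atom unit]] × [Atom unit]] × [Atom unit]] × [Atom bool]]]

unit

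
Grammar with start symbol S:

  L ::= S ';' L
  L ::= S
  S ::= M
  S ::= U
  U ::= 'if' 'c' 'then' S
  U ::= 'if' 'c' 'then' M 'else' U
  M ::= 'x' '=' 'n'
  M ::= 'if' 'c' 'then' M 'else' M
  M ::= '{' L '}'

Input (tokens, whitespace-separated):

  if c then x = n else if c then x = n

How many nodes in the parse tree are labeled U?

[S [U if c then [M x = n] else [U if c then [S [M x = n]]]]]

2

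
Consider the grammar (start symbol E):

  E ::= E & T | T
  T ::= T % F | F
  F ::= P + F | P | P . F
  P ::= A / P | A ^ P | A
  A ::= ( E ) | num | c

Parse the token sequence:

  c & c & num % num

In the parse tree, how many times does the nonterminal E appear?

3

[E [E [E [T [F [P [A c]]]]] & [T [F [P [A c]]]]] & [T [T [F [P [A num]]]] % [F [P [A num]]]]]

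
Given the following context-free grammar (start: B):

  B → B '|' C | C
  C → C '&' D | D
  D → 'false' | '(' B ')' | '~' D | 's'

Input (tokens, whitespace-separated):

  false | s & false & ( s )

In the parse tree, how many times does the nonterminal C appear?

[B [B [C [D false]]] | [C [C [C [D s]] & [D false]] & [D ( [B [C [D s]]] )]]]

5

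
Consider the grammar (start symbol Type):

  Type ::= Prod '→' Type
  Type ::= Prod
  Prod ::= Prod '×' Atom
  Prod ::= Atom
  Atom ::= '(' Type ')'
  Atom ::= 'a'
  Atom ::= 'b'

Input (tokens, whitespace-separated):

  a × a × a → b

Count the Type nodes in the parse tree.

2

[Type [Prod [Prod [Prod [Atom a]] × [Atom a]] × [Atom a]] → [Type [Prod [Atom b]]]]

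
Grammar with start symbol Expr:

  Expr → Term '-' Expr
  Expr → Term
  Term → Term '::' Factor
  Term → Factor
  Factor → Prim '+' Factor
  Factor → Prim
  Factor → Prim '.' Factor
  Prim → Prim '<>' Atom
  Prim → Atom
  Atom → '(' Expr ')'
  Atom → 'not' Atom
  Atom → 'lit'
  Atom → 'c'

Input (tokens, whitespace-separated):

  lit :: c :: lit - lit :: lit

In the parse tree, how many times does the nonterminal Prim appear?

5

[Expr [Term [Term [Term [Factor [Prim [Atom lit]]]] :: [Factor [Prim [Atom c]]]] :: [Factor [Prim [Atom lit]]]] - [Expr [Term [Term [Factor [Prim [Atom lit]]]] :: [Factor [Prim [Atom lit]]]]]]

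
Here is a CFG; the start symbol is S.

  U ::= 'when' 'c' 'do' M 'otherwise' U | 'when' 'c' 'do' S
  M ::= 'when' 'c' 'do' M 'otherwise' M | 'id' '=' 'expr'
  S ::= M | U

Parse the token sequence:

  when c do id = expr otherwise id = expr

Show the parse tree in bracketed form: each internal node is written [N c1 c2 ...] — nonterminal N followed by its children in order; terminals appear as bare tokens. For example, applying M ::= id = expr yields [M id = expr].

S
M
when c do M otherwise M
when c do id = expr otherwise M
when c do id = expr otherwise id = expr

[S [M when c do [M id = expr] otherwise [M id = expr]]]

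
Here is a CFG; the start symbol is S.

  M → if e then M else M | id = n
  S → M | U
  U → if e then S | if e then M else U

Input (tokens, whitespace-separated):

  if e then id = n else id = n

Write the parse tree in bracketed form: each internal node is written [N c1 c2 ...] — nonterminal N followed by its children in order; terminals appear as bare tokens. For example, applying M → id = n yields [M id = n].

S
M
if e then M else M
if e then id = n else M
if e then id = n else id = n

[S [M if e then [M id = n] else [M id = n]]]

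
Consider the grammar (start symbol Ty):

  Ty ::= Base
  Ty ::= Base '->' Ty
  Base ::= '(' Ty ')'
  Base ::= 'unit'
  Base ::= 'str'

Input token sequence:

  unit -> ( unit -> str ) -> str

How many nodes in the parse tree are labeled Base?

5

[Ty [Base unit] -> [Ty [Base ( [Ty [Base unit] -> [Ty [Base str]]] )] -> [Ty [Base str]]]]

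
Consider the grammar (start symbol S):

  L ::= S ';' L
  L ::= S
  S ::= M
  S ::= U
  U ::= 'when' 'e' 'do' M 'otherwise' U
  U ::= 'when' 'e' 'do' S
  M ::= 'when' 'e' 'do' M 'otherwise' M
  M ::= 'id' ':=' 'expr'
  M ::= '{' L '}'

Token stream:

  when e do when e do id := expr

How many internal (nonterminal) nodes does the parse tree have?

[S [U when e do [S [U when e do [S [M id := expr]]]]]]

6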